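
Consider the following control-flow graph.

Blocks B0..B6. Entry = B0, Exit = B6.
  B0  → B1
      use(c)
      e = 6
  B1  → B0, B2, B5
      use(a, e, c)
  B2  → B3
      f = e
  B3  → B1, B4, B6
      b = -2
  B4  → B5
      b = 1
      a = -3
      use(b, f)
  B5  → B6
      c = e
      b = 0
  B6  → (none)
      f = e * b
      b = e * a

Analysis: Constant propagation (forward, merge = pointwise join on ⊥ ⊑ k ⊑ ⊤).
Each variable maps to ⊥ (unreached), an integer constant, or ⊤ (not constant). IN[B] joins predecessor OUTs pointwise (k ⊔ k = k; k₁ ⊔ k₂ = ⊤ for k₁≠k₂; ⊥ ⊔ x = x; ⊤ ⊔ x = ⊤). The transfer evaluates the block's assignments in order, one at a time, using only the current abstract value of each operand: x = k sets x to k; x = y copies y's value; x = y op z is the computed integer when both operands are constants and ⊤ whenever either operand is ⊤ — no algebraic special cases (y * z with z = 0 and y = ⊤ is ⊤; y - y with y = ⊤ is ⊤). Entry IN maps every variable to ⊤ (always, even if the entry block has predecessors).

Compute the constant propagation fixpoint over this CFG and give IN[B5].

Answer: {a: ⊤, b: ⊤, c: ⊤, d: ⊤, e: 6, f: ⊤}

Working:
Per-block solution:
  B0:  IN=(all ⊤)  OUT={e:6; rest ⊤}
  B1:  IN={e:6; rest ⊤}  OUT={e:6; rest ⊤}
  B2:  IN={e:6; rest ⊤}  OUT={e:6, f:6; rest ⊤}
  B3:  IN={e:6, f:6; rest ⊤}  OUT={b:-2, e:6, f:6; rest ⊤}
  B4:  IN={b:-2, e:6, f:6; rest ⊤}  OUT={a:-3, b:1, e:6, f:6; rest ⊤}
  B5:  IN={e:6; rest ⊤}  OUT={b:0, c:6, e:6; rest ⊤}
  B6:  IN={e:6; rest ⊤}  OUT={e:6; rest ⊤}

Merge at B5: IN[B5] = OUT[B1] ⊔ OUT[B4] = {a: ⊤, b: ⊤, c: ⊤, d: ⊤, e: 6, f: ⊤}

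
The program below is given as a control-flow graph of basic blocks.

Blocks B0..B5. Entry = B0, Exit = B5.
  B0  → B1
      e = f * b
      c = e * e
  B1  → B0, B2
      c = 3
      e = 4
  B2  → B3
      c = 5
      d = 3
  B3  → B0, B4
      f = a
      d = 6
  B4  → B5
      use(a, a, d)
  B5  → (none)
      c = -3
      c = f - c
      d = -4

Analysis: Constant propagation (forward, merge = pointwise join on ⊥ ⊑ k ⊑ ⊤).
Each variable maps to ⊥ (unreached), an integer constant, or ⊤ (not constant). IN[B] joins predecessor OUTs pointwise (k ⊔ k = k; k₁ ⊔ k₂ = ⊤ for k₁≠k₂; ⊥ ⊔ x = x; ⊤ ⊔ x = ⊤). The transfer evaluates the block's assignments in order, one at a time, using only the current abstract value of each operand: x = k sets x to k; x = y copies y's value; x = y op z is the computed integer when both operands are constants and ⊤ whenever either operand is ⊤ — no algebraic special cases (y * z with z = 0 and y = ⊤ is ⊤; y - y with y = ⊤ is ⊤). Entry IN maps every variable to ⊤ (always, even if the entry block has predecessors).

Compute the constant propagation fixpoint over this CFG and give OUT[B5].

Answer: {a: ⊤, b: ⊤, c: ⊤, d: -4, e: 4, f: ⊤}

Derivation:
Per-block solution:
  B0:   IN=(all ⊤)   OUT=(all ⊤)
  B1:   IN=(all ⊤)   OUT={c:3, e:4; rest ⊤}
  B2:   IN={c:3, e:4; rest ⊤}   OUT={c:5, d:3, e:4; rest ⊤}
  B3:   IN={c:5, d:3, e:4; rest ⊤}   OUT={c:5, d:6, e:4; rest ⊤}
  B4:   IN={c:5, d:6, e:4; rest ⊤}   OUT={c:5, d:6, e:4; rest ⊤}
  B5:   IN={c:5, d:6, e:4; rest ⊤}   OUT={d:-4, e:4; rest ⊤}

Merge at B5: IN[B5] = OUT[B4] = {a: ⊤, b: ⊤, c: 5, d: 6, e: 4, f: ⊤}
Applying B5's transfer function to that IN value gives OUT[B5] (row B5 above).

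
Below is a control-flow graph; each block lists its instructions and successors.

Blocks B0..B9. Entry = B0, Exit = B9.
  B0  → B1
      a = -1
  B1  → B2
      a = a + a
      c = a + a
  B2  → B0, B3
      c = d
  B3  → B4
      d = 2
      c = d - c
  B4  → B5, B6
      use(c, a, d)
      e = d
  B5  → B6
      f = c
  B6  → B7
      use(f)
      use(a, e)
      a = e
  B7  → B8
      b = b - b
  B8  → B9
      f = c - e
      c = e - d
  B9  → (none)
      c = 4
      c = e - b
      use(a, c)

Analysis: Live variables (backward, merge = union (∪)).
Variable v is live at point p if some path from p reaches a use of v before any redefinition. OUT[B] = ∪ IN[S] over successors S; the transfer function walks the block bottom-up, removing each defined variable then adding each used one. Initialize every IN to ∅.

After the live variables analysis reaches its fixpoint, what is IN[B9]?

Per-block solution:
  B0:  IN={b, d, f}  OUT={a, b, d, f}
  B1:  IN={a, b, d, f}  OUT={a, b, d, f}
  B2:  IN={a, b, d, f}  OUT={a, b, c, d, f}
  B3:  IN={a, b, c, f}  OUT={a, b, c, d, f}
  B4:  IN={a, b, c, d, f}  OUT={a, b, c, d, e, f}
  B5:  IN={a, b, c, d, e}  OUT={a, b, c, d, e, f}
  B6:  IN={a, b, c, d, e, f}  OUT={a, b, c, d, e}
  B7:  IN={a, b, c, d, e}  OUT={a, b, c, d, e}
  B8:  IN={a, b, c, d, e}  OUT={a, b, e}
  B9:  IN={a, b, e}  OUT={}

B9 is the boundary node: OUT[B9] = {}
Applying B9's transfer function to that OUT value gives IN[B9] (row B9 above).

Answer: {a, b, e}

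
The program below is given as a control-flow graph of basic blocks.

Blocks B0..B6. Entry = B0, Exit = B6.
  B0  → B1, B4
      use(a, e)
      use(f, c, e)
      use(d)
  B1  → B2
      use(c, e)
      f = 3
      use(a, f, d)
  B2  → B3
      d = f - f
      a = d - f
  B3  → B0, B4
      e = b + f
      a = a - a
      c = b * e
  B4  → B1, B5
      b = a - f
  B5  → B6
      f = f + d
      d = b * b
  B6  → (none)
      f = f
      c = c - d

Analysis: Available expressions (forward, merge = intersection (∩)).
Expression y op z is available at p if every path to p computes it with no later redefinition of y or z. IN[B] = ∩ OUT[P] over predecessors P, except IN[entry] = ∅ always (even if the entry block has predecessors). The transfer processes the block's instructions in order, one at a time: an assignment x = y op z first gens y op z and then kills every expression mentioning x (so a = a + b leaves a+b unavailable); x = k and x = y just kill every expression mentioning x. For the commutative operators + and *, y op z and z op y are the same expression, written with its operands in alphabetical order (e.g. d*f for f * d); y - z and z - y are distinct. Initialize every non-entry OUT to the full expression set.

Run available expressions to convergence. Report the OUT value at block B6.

Answer: {b*b}

Derivation:
Per-block solution:
  B0:   IN={}   OUT={}
  B1:   IN={}   OUT={}
  B2:   IN={}   OUT={d-f, f-f}
  B3:   IN={d-f, f-f}   OUT={b*e, b+f, d-f, f-f}
  B4:   IN={}   OUT={a-f}
  B5:   IN={a-f}   OUT={b*b}
  B6:   IN={b*b}   OUT={b*b}

Merge at B6: IN[B6] = OUT[B5] = {b*b}
Applying B6's transfer function to that IN value gives OUT[B6] (row B6 above).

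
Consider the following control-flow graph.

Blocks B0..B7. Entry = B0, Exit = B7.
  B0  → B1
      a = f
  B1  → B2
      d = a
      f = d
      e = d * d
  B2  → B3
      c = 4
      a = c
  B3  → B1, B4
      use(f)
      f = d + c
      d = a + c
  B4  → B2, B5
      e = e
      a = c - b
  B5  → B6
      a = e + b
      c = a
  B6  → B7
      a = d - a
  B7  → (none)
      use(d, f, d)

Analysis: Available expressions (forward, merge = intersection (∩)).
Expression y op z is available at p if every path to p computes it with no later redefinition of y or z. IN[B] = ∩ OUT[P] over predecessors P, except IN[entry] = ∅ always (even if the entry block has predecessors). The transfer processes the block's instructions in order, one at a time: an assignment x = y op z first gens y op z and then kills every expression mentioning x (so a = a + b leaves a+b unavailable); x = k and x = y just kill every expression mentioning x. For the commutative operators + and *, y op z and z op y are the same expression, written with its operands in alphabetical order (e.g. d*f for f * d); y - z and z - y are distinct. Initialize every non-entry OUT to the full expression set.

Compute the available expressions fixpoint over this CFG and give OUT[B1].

Converged values:
  B0: | IN={} | OUT={}
  B1: | IN={} | OUT={d*d}
  B2: | IN={} | OUT={}
  B3: | IN={} | OUT={a+c}
  B4: | IN={a+c} | OUT={c-b}
  B5: | IN={c-b} | OUT={b+e}
  B6: | IN={b+e} | OUT={b+e}
  B7: | IN={b+e} | OUT={b+e}

Merge at B1: IN[B1] = OUT[B0] ∩ OUT[B3] = {}
Applying B1's transfer function to that IN value gives OUT[B1] (row B1 above).

Answer: {d*d}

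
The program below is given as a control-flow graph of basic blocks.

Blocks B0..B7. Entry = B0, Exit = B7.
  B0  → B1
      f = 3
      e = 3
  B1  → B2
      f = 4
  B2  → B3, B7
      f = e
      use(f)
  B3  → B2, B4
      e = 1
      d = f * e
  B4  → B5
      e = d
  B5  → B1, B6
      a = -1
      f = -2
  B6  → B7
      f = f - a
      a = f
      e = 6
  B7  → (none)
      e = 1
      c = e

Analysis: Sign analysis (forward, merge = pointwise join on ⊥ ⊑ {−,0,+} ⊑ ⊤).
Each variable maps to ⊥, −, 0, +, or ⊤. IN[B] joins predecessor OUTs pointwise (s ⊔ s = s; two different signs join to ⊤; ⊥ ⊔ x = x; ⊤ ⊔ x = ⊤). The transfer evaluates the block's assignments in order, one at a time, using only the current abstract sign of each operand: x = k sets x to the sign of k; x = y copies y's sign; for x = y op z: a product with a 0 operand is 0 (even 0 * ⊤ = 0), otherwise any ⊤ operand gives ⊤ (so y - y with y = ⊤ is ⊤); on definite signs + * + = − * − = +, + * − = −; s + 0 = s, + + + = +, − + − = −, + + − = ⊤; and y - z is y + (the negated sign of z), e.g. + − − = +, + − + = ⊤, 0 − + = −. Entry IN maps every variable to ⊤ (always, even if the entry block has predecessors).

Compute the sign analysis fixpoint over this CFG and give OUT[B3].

Fixpoint table:
  B0:  IN=(all ⊤)  OUT={e:+, f:+; rest ⊤}
  B1:  IN={e:+; rest ⊤}  OUT={e:+, f:+; rest ⊤}
  B2:  IN={e:+, f:+; rest ⊤}  OUT={e:+, f:+; rest ⊤}
  B3:  IN={e:+, f:+; rest ⊤}  OUT={d:+, e:+, f:+; rest ⊤}
  B4:  IN={d:+, e:+, f:+; rest ⊤}  OUT={d:+, e:+, f:+; rest ⊤}
  B5:  IN={d:+, e:+, f:+; rest ⊤}  OUT={a:-, d:+, e:+, f:-; rest ⊤}
  B6:  IN={a:-, d:+, e:+, f:-; rest ⊤}  OUT={d:+, e:+; rest ⊤}
  B7:  IN={e:+; rest ⊤}  OUT={c:+, e:+; rest ⊤}

Merge at B3: IN[B3] = OUT[B2] = {a: ⊤, b: ⊤, c: ⊤, d: ⊤, e: +, f: +}
Applying B3's transfer function to that IN value gives OUT[B3] (row B3 above).

Answer: {a: ⊤, b: ⊤, c: ⊤, d: +, e: +, f: +}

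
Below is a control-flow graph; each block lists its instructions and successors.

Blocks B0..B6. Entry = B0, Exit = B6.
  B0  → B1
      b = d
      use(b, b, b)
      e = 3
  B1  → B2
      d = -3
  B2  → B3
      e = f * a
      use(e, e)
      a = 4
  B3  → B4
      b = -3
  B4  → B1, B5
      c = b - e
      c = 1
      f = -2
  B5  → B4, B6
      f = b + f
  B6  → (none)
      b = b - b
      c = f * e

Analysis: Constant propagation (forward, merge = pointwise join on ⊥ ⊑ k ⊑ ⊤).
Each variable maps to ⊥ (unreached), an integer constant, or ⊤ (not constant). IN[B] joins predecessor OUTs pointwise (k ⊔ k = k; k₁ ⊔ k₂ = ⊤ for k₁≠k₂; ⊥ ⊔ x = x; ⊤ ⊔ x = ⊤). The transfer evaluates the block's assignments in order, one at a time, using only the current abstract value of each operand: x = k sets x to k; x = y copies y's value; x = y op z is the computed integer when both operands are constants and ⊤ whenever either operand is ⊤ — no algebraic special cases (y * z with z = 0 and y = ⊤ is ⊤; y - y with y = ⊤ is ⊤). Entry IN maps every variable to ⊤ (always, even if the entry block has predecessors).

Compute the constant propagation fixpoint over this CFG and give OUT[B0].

Answer: {a: ⊤, b: ⊤, c: ⊤, d: ⊤, e: 3, f: ⊤}

Trace:
Converged values:
  B0:   IN=(all ⊤)   OUT={e:3; rest ⊤}
  B1:   IN=(all ⊤)   OUT={d:-3; rest ⊤}
  B2:   IN={d:-3; rest ⊤}   OUT={a:4, d:-3; rest ⊤}
  B3:   IN={a:4, d:-3; rest ⊤}   OUT={a:4, b:-3, d:-3; rest ⊤}
  B4:   IN={a:4, b:-3, d:-3; rest ⊤}   OUT={a:4, b:-3, c:1, d:-3, f:-2; rest ⊤}
  B5:   IN={a:4, b:-3, c:1, d:-3, f:-2; rest ⊤}   OUT={a:4, b:-3, c:1, d:-3, f:-5; rest ⊤}
  B6:   IN={a:4, b:-3, c:1, d:-3, f:-5; rest ⊤}   OUT={a:4, b:0, d:-3, f:-5; rest ⊤}

B0 is the boundary node: IN[B0] = {a: ⊤, b: ⊤, c: ⊤, d: ⊤, e: ⊤, f: ⊤}
Applying B0's transfer function to that IN value gives OUT[B0] (row B0 above).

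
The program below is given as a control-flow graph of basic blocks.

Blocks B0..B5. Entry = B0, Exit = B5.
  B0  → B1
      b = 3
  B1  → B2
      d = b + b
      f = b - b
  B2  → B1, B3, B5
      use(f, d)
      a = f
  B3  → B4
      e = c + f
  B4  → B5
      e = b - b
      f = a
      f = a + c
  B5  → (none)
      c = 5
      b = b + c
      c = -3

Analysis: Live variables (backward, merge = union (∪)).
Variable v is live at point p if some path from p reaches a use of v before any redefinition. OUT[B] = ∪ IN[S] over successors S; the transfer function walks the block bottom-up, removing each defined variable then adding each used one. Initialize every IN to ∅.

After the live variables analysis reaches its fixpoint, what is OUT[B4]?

Converged values:
  B0:  IN={c}  OUT={b, c}
  B1:  IN={b, c}  OUT={b, c, d, f}
  B2:  IN={b, c, d, f}  OUT={a, b, c, f}
  B3:  IN={a, b, c, f}  OUT={a, b, c}
  B4:  IN={a, b, c}  OUT={b}
  B5:  IN={b}  OUT={}

Merge at B4: OUT[B4] = IN[B5] = {b}

Answer: {b}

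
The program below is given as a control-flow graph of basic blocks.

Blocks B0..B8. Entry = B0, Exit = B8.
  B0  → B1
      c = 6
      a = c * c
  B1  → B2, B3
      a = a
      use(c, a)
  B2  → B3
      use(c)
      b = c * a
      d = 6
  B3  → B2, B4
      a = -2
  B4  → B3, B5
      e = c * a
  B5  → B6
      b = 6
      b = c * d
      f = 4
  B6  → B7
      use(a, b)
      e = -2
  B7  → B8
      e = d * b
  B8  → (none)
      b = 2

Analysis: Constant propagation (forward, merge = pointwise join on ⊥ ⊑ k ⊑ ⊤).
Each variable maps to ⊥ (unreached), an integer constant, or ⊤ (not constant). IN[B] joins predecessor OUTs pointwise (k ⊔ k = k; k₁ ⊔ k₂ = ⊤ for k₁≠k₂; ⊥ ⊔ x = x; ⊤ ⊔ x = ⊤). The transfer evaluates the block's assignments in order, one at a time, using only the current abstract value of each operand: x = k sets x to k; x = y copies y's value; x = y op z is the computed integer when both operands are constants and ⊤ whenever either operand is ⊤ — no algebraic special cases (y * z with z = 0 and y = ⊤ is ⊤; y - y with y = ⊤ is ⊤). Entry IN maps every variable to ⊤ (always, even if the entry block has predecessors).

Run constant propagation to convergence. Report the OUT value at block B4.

Answer: {a: -2, b: ⊤, c: 6, d: ⊤, e: -12, f: ⊤}

Trace:
Converged values:
  B0:  IN=(all ⊤)  OUT={a:36, c:6; rest ⊤}
  B1:  IN={a:36, c:6; rest ⊤}  OUT={a:36, c:6; rest ⊤}
  B2:  IN={c:6; rest ⊤}  OUT={c:6, d:6; rest ⊤}
  B3:  IN={c:6; rest ⊤}  OUT={a:-2, c:6; rest ⊤}
  B4:  IN={a:-2, c:6; rest ⊤}  OUT={a:-2, c:6, e:-12; rest ⊤}
  B5:  IN={a:-2, c:6, e:-12; rest ⊤}  OUT={a:-2, c:6, e:-12, f:4; rest ⊤}
  B6:  IN={a:-2, c:6, e:-12, f:4; rest ⊤}  OUT={a:-2, c:6, e:-2, f:4; rest ⊤}
  B7:  IN={a:-2, c:6, e:-2, f:4; rest ⊤}  OUT={a:-2, c:6, f:4; rest ⊤}
  B8:  IN={a:-2, c:6, f:4; rest ⊤}  OUT={a:-2, b:2, c:6, f:4; rest ⊤}

Merge at B4: IN[B4] = OUT[B3] = {a: -2, b: ⊤, c: 6, d: ⊤, e: ⊤, f: ⊤}
Applying B4's transfer function to that IN value gives OUT[B4] (row B4 above).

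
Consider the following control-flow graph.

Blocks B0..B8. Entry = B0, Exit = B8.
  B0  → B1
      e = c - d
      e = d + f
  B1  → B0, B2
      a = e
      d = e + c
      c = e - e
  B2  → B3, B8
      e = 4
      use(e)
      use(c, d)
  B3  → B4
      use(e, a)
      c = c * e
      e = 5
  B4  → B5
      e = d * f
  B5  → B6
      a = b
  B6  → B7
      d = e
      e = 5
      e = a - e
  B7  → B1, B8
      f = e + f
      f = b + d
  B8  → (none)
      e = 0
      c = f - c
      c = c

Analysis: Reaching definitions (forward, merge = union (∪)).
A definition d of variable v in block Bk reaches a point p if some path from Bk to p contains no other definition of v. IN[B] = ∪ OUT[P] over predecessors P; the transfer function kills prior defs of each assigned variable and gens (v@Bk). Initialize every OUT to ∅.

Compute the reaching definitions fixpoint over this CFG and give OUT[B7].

Per-block solution:
  B0: | IN={a@B1, c@B1, d@B1, e@B0, e@B6, f@B7} | OUT={a@B1, c@B1, d@B1, e@B0, f@B7}
  B1: | IN={a@B1, a@B5, c@B1, c@B3, d@B1, d@B6, e@B0, e@B6, f@B7} | OUT={a@B1, c@B1, d@B1, e@B0, e@B6, f@B7}
  B2: | IN={a@B1, c@B1, d@B1, e@B0, e@B6, f@B7} | OUT={a@B1, c@B1, d@B1, e@B2, f@B7}
  B3: | IN={a@B1, c@B1, d@B1, e@B2, f@B7} | OUT={a@B1, c@B3, d@B1, e@B3, f@B7}
  B4: | IN={a@B1, c@B3, d@B1, e@B3, f@B7} | OUT={a@B1, c@B3, d@B1, e@B4, f@B7}
  B5: | IN={a@B1, c@B3, d@B1, e@B4, f@B7} | OUT={a@B5, c@B3, d@B1, e@B4, f@B7}
  B6: | IN={a@B5, c@B3, d@B1, e@B4, f@B7} | OUT={a@B5, c@B3, d@B6, e@B6, f@B7}
  B7: | IN={a@B5, c@B3, d@B6, e@B6, f@B7} | OUT={a@B5, c@B3, d@B6, e@B6, f@B7}
  B8: | IN={a@B1, a@B5, c@B1, c@B3, d@B1, d@B6, e@B2, e@B6, f@B7} | OUT={a@B1, a@B5, c@B8, d@B1, d@B6, e@B8, f@B7}

Merge at B7: IN[B7] = OUT[B6] = {a@B5, c@B3, d@B6, e@B6, f@B7}
Applying B7's transfer function to that IN value gives OUT[B7] (row B7 above).

Answer: {a@B5, c@B3, d@B6, e@B6, f@B7}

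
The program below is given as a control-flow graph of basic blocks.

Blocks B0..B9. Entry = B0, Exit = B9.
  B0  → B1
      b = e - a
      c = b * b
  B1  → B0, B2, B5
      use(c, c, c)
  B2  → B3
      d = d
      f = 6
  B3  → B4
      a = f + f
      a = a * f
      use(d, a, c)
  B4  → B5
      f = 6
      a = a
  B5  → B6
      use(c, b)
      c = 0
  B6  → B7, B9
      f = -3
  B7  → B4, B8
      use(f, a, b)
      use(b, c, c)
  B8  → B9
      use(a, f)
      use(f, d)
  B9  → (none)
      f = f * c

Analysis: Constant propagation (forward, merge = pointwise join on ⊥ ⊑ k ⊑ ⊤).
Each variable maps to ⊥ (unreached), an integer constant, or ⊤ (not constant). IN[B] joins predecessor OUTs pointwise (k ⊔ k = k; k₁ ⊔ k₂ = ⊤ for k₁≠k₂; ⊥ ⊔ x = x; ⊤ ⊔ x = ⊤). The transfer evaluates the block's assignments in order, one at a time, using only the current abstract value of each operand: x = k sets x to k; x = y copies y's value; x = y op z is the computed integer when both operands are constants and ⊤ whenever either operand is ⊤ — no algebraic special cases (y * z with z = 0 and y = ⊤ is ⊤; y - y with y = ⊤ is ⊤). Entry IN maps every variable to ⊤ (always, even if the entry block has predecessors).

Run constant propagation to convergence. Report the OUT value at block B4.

Fixpoint table:
  B0:  IN=(all ⊤)  OUT=(all ⊤)
  B1:  IN=(all ⊤)  OUT=(all ⊤)
  B2:  IN=(all ⊤)  OUT={f:6; rest ⊤}
  B3:  IN={f:6; rest ⊤}  OUT={a:72, f:6; rest ⊤}
  B4:  IN=(all ⊤)  OUT={f:6; rest ⊤}
  B5:  IN=(all ⊤)  OUT={c:0; rest ⊤}
  B6:  IN={c:0; rest ⊤}  OUT={c:0, f:-3; rest ⊤}
  B7:  IN={c:0, f:-3; rest ⊤}  OUT={c:0, f:-3; rest ⊤}
  B8:  IN={c:0, f:-3; rest ⊤}  OUT={c:0, f:-3; rest ⊤}
  B9:  IN={c:0, f:-3; rest ⊤}  OUT={c:0, f:0; rest ⊤}

Merge at B4: IN[B4] = OUT[B3] ⊔ OUT[B7] = {a: ⊤, b: ⊤, c: ⊤, d: ⊤, e: ⊤, f: ⊤}
Applying B4's transfer function to that IN value gives OUT[B4] (row B4 above).

Answer: {a: ⊤, b: ⊤, c: ⊤, d: ⊤, e: ⊤, f: 6}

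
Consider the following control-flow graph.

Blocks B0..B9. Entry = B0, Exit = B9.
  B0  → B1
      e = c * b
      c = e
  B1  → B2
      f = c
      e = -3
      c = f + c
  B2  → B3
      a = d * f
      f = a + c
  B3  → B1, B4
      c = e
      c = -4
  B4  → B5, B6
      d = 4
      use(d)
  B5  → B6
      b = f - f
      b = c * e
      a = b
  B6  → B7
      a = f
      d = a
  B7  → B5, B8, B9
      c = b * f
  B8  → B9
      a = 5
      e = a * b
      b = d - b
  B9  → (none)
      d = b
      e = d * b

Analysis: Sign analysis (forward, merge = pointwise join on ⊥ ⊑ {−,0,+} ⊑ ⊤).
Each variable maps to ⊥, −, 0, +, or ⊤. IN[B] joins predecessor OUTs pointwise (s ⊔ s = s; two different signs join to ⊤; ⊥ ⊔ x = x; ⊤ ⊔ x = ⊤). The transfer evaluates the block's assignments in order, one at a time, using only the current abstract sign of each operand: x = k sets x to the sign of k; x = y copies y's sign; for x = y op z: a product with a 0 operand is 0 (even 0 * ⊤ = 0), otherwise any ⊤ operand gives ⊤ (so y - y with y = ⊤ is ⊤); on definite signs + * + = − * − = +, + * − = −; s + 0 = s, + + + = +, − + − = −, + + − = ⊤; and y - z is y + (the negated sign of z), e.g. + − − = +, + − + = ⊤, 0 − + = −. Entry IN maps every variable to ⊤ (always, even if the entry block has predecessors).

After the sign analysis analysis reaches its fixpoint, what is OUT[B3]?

Answer: {a: ⊤, b: ⊤, c: -, d: ⊤, e: -, f: ⊤}

Derivation:
Converged values:
  B0:   IN=(all ⊤)   OUT=(all ⊤)
  B1:   IN=(all ⊤)   OUT={e:-; rest ⊤}
  B2:   IN={e:-; rest ⊤}   OUT={e:-; rest ⊤}
  B3:   IN={e:-; rest ⊤}   OUT={c:-, e:-; rest ⊤}
  B4:   IN={c:-, e:-; rest ⊤}   OUT={c:-, d:+, e:-; rest ⊤}
  B5:   IN={e:-; rest ⊤}   OUT={e:-; rest ⊤}
  B6:   IN={e:-; rest ⊤}   OUT={e:-; rest ⊤}
  B7:   IN={e:-; rest ⊤}   OUT={e:-; rest ⊤}
  B8:   IN={e:-; rest ⊤}   OUT={a:+; rest ⊤}
  B9:   IN=(all ⊤)   OUT=(all ⊤)

Merge at B3: IN[B3] = OUT[B2] = {a: ⊤, b: ⊤, c: ⊤, d: ⊤, e: -, f: ⊤}
Applying B3's transfer function to that IN value gives OUT[B3] (row B3 above).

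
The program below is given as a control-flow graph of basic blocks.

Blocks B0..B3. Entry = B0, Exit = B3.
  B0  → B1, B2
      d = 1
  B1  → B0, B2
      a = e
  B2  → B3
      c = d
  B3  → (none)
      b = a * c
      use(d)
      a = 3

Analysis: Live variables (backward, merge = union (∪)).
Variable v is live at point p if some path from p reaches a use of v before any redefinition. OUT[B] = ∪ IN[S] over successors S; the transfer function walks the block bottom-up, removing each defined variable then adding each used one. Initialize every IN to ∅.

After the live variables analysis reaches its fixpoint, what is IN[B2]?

Answer: {a, d}

Working:
Per-block solution:
  B0:  IN={a, e}  OUT={a, d, e}
  B1:  IN={d, e}  OUT={a, d, e}
  B2:  IN={a, d}  OUT={a, c, d}
  B3:  IN={a, c, d}  OUT={}

Merge at B2: OUT[B2] = IN[B3] = {a, c, d}
Applying B2's transfer function to that OUT value gives IN[B2] (row B2 above).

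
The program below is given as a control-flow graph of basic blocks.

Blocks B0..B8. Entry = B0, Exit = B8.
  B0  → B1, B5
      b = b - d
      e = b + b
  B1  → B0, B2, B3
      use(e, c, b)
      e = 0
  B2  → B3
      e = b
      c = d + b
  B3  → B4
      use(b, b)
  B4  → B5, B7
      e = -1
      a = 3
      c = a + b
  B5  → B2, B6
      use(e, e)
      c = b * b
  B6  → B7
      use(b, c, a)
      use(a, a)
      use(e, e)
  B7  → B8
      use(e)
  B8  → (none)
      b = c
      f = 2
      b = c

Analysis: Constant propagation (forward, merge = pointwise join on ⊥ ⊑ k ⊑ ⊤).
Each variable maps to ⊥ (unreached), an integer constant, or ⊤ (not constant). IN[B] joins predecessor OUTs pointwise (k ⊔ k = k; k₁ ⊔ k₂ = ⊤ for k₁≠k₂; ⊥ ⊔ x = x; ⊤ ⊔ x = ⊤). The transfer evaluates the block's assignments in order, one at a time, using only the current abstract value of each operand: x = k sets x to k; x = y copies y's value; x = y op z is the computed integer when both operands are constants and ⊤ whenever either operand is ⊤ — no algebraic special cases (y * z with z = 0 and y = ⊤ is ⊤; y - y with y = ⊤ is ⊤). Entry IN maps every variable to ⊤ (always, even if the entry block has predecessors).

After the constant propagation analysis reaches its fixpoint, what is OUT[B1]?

Per-block solution:
  B0:  IN=(all ⊤)  OUT=(all ⊤)
  B1:  IN=(all ⊤)  OUT={e:0; rest ⊤}
  B2:  IN=(all ⊤)  OUT=(all ⊤)
  B3:  IN=(all ⊤)  OUT=(all ⊤)
  B4:  IN=(all ⊤)  OUT={a:3, e:-1; rest ⊤}
  B5:  IN=(all ⊤)  OUT=(all ⊤)
  B6:  IN=(all ⊤)  OUT=(all ⊤)
  B7:  IN=(all ⊤)  OUT=(all ⊤)
  B8:  IN=(all ⊤)  OUT={f:2; rest ⊤}

Merge at B1: IN[B1] = OUT[B0] = {a: ⊤, b: ⊤, c: ⊤, d: ⊤, e: ⊤, f: ⊤}
Applying B1's transfer function to that IN value gives OUT[B1] (row B1 above).

Answer: {a: ⊤, b: ⊤, c: ⊤, d: ⊤, e: 0, f: ⊤}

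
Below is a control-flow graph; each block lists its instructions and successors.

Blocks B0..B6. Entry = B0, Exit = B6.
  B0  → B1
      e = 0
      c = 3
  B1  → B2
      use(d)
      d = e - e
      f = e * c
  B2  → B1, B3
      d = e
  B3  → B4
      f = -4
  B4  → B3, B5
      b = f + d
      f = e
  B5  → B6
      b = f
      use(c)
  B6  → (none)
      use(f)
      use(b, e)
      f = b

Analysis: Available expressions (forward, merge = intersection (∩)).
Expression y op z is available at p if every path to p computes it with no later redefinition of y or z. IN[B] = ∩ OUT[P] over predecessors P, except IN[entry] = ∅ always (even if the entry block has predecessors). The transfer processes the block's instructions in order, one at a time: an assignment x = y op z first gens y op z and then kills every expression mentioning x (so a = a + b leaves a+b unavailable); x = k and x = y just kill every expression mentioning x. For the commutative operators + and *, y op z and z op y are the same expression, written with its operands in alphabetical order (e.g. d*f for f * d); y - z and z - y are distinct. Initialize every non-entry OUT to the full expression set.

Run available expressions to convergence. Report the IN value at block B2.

Answer: {c*e, e-e}

Trace:
Per-block solution:
  B0: | IN={} | OUT={}
  B1: | IN={} | OUT={c*e, e-e}
  B2: | IN={c*e, e-e} | OUT={c*e, e-e}
  B3: | IN={c*e, e-e} | OUT={c*e, e-e}
  B4: | IN={c*e, e-e} | OUT={c*e, e-e}
  B5: | IN={c*e, e-e} | OUT={c*e, e-e}
  B6: | IN={c*e, e-e} | OUT={c*e, e-e}

Merge at B2: IN[B2] = OUT[B1] = {c*e, e-e}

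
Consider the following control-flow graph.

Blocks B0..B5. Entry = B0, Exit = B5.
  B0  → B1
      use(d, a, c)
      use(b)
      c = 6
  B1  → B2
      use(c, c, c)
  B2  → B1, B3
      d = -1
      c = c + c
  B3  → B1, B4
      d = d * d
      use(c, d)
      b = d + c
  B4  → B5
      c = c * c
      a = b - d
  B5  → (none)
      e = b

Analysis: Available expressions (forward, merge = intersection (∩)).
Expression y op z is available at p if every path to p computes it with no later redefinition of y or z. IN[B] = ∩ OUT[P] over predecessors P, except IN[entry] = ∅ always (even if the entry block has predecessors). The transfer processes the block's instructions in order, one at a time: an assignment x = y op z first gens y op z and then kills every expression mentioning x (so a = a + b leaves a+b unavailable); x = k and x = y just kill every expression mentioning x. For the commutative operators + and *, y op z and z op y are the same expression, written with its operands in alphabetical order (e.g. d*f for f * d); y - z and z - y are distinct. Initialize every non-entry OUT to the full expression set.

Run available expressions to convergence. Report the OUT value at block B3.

Answer: {c+d}

Working:
Converged values:
  B0:  IN={}  OUT={}
  B1:  IN={}  OUT={}
  B2:  IN={}  OUT={}
  B3:  IN={}  OUT={c+d}
  B4:  IN={c+d}  OUT={b-d}
  B5:  IN={b-d}  OUT={b-d}

Merge at B3: IN[B3] = OUT[B2] = {}
Applying B3's transfer function to that IN value gives OUT[B3] (row B3 above).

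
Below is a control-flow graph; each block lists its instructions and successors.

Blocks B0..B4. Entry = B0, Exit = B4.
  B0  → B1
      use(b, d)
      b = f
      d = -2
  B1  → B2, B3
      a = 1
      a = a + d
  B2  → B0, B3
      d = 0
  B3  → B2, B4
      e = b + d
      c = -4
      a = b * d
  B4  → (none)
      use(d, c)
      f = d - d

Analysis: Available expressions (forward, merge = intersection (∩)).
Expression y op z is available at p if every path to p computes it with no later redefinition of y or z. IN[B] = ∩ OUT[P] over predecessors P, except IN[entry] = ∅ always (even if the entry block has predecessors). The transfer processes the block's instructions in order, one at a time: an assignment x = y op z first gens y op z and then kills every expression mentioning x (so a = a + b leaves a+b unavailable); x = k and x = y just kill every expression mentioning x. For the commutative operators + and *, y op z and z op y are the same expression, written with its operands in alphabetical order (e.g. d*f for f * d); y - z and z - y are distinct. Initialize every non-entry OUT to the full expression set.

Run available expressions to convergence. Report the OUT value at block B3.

Fixpoint table:
  B0: | IN={} | OUT={}
  B1: | IN={} | OUT={}
  B2: | IN={} | OUT={}
  B3: | IN={} | OUT={b*d, b+d}
  B4: | IN={b*d, b+d} | OUT={b*d, b+d, d-d}

Merge at B3: IN[B3] = OUT[B1] ∩ OUT[B2] = {}
Applying B3's transfer function to that IN value gives OUT[B3] (row B3 above).

Answer: {b*d, b+d}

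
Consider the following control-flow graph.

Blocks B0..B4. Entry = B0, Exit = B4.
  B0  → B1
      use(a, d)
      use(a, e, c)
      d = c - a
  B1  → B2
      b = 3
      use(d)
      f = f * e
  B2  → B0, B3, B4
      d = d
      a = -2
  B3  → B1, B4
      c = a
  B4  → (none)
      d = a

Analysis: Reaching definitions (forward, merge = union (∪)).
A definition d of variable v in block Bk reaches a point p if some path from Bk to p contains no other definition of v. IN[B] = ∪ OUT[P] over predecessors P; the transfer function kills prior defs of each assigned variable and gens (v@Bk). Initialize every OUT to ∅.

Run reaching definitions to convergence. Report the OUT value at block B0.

Per-block solution:
  B0:  IN={a@B2, b@B1, c@B3, d@B2, f@B1}  OUT={a@B2, b@B1, c@B3, d@B0, f@B1}
  B1:  IN={a@B2, b@B1, c@B3, d@B0, d@B2, f@B1}  OUT={a@B2, b@B1, c@B3, d@B0, d@B2, f@B1}
  B2:  IN={a@B2, b@B1, c@B3, d@B0, d@B2, f@B1}  OUT={a@B2, b@B1, c@B3, d@B2, f@B1}
  B3:  IN={a@B2, b@B1, c@B3, d@B2, f@B1}  OUT={a@B2, b@B1, c@B3, d@B2, f@B1}
  B4:  IN={a@B2, b@B1, c@B3, d@B2, f@B1}  OUT={a@B2, b@B1, c@B3, d@B4, f@B1}

Merge at B0 (entry node, so the boundary value {} is joined with the incoming edge(s)): IN[B0] = {} ⊔ OUT[B2] = {a@B2, b@B1, c@B3, d@B2, f@B1}
Applying B0's transfer function to that IN value gives OUT[B0] (row B0 above).

Answer: {a@B2, b@B1, c@B3, d@B0, f@B1}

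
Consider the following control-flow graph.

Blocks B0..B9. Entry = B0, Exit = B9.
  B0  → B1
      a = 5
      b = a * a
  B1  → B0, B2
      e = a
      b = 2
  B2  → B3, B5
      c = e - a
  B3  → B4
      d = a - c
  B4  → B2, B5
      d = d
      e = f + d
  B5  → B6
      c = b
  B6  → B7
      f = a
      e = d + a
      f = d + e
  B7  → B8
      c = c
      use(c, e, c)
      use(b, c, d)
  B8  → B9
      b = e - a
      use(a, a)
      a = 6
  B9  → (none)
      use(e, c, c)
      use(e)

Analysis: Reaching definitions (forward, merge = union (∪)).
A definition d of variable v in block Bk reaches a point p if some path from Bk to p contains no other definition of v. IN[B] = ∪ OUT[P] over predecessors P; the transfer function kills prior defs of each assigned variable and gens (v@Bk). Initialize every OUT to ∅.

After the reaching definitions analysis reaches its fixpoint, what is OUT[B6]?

Fixpoint table:
  B0:  IN={a@B0, b@B1, e@B1}  OUT={a@B0, b@B0, e@B1}
  B1:  IN={a@B0, b@B0, e@B1}  OUT={a@B0, b@B1, e@B1}
  B2:  IN={a@B0, b@B1, c@B2, d@B4, e@B1, e@B4}  OUT={a@B0, b@B1, c@B2, d@B4, e@B1, e@B4}
  B3:  IN={a@B0, b@B1, c@B2, d@B4, e@B1, e@B4}  OUT={a@B0, b@B1, c@B2, d@B3, e@B1, e@B4}
  B4:  IN={a@B0, b@B1, c@B2, d@B3, e@B1, e@B4}  OUT={a@B0, b@B1, c@B2, d@B4, e@B4}
  B5:  IN={a@B0, b@B1, c@B2, d@B4, e@B1, e@B4}  OUT={a@B0, b@B1, c@B5, d@B4, e@B1, e@B4}
  B6:  IN={a@B0, b@B1, c@B5, d@B4, e@B1, e@B4}  OUT={a@B0, b@B1, c@B5, d@B4, e@B6, f@B6}
  B7:  IN={a@B0, b@B1, c@B5, d@B4, e@B6, f@B6}  OUT={a@B0, b@B1, c@B7, d@B4, e@B6, f@B6}
  B8:  IN={a@B0, b@B1, c@B7, d@B4, e@B6, f@B6}  OUT={a@B8, b@B8, c@B7, d@B4, e@B6, f@B6}
  B9:  IN={a@B8, b@B8, c@B7, d@B4, e@B6, f@B6}  OUT={a@B8, b@B8, c@B7, d@B4, e@B6, f@B6}

Merge at B6: IN[B6] = OUT[B5] = {a@B0, b@B1, c@B5, d@B4, e@B1, e@B4}
Applying B6's transfer function to that IN value gives OUT[B6] (row B6 above).

Answer: {a@B0, b@B1, c@B5, d@B4, e@B6, f@B6}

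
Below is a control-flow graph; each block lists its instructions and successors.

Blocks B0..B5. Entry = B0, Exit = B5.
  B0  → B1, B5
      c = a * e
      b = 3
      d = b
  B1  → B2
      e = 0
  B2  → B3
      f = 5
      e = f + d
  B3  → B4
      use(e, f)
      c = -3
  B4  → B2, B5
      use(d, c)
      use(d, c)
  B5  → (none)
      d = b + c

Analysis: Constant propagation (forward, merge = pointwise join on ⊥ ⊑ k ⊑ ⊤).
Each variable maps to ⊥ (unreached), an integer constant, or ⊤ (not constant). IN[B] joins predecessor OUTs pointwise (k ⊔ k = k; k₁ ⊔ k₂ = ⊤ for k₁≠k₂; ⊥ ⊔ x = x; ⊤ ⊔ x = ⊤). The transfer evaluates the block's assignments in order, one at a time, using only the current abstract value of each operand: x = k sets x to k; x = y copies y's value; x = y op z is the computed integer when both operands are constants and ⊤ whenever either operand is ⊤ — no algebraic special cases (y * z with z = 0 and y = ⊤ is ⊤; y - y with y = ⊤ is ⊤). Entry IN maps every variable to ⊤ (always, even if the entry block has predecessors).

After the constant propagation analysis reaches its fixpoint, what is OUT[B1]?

Per-block solution:
  B0: | IN=(all ⊤) | OUT={b:3, d:3; rest ⊤}
  B1: | IN={b:3, d:3; rest ⊤} | OUT={b:3, d:3, e:0; rest ⊤}
  B2: | IN={b:3, d:3; rest ⊤} | OUT={b:3, d:3, e:8, f:5; rest ⊤}
  B3: | IN={b:3, d:3, e:8, f:5; rest ⊤} | OUT={b:3, c:-3, d:3, e:8, f:5; rest ⊤}
  B4: | IN={b:3, c:-3, d:3, e:8, f:5; rest ⊤} | OUT={b:3, c:-3, d:3, e:8, f:5; rest ⊤}
  B5: | IN={b:3, d:3; rest ⊤} | OUT={b:3; rest ⊤}

Merge at B1: IN[B1] = OUT[B0] = {a: ⊤, b: 3, c: ⊤, d: 3, e: ⊤, f: ⊤}
Applying B1's transfer function to that IN value gives OUT[B1] (row B1 above).

Answer: {a: ⊤, b: 3, c: ⊤, d: 3, e: 0, f: ⊤}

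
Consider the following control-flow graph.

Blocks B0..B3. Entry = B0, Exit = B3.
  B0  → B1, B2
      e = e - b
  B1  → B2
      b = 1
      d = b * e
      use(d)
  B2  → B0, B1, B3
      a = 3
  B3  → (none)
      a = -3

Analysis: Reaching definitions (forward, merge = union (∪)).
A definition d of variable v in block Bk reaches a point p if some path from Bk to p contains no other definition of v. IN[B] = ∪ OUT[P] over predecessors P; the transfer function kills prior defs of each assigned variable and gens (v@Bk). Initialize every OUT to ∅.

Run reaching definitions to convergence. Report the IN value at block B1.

Converged values:
  B0: | IN={a@B2, b@B1, d@B1, e@B0} | OUT={a@B2, b@B1, d@B1, e@B0}
  B1: | IN={a@B2, b@B1, d@B1, e@B0} | OUT={a@B2, b@B1, d@B1, e@B0}
  B2: | IN={a@B2, b@B1, d@B1, e@B0} | OUT={a@B2, b@B1, d@B1, e@B0}
  B3: | IN={a@B2, b@B1, d@B1, e@B0} | OUT={a@B3, b@B1, d@B1, e@B0}

Merge at B1: IN[B1] = OUT[B0] ⊔ OUT[B2] = {a@B2, b@B1, d@B1, e@B0}

Answer: {a@B2, b@B1, d@B1, e@B0}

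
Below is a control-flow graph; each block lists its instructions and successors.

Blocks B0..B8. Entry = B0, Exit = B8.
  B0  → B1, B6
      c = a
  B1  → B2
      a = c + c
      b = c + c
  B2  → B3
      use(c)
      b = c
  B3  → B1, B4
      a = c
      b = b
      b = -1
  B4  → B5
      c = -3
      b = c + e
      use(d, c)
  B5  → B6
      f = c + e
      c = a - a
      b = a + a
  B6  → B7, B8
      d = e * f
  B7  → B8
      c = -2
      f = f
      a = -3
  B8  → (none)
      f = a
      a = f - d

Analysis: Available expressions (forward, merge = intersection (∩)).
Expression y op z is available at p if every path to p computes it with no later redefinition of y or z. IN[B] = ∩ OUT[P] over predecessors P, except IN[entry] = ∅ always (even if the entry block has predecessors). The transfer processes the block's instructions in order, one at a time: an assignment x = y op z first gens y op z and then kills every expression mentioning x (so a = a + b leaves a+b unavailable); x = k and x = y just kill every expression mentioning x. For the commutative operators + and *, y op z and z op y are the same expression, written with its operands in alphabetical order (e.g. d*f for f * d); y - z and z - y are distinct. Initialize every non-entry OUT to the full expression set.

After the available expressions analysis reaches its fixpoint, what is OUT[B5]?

Answer: {a+a, a-a}

Working:
Fixpoint table:
  B0:  IN={}  OUT={}
  B1:  IN={}  OUT={c+c}
  B2:  IN={c+c}  OUT={c+c}
  B3:  IN={c+c}  OUT={c+c}
  B4:  IN={c+c}  OUT={c+e}
  B5:  IN={c+e}  OUT={a+a, a-a}
  B6:  IN={}  OUT={e*f}
  B7:  IN={e*f}  OUT={}
  B8:  IN={}  OUT={f-d}

Merge at B5: IN[B5] = OUT[B4] = {c+e}
Applying B5's transfer function to that IN value gives OUT[B5] (row B5 above).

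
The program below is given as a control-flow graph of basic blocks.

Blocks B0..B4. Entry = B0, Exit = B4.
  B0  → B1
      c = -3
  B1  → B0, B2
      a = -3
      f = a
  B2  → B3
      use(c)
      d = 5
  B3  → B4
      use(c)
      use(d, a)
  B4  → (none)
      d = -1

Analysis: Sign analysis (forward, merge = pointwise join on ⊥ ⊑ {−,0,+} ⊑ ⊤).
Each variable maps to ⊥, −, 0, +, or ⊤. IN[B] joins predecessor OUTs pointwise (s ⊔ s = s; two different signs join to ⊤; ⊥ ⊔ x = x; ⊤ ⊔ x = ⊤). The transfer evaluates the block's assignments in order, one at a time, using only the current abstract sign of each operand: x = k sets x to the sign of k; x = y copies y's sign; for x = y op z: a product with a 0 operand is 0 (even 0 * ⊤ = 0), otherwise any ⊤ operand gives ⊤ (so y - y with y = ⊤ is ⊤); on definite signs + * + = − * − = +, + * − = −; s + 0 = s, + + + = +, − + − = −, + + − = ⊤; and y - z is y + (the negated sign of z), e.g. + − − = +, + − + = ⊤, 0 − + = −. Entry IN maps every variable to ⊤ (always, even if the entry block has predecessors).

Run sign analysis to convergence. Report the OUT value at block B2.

Per-block solution:
  B0: | IN=(all ⊤) | OUT={c:-; rest ⊤}
  B1: | IN={c:-; rest ⊤} | OUT={a:-, c:-, f:-; rest ⊤}
  B2: | IN={a:-, c:-, f:-; rest ⊤} | OUT={a:-, c:-, d:+, f:-; rest ⊤}
  B3: | IN={a:-, c:-, d:+, f:-; rest ⊤} | OUT={a:-, c:-, d:+, f:-; rest ⊤}
  B4: | IN={a:-, c:-, d:+, f:-; rest ⊤} | OUT={a:-, c:-, d:-, f:-; rest ⊤}

Merge at B2: IN[B2] = OUT[B1] = {a: -, b: ⊤, c: -, d: ⊤, e: ⊤, f: -}
Applying B2's transfer function to that IN value gives OUT[B2] (row B2 above).

Answer: {a: -, b: ⊤, c: -, d: +, e: ⊤, f: -}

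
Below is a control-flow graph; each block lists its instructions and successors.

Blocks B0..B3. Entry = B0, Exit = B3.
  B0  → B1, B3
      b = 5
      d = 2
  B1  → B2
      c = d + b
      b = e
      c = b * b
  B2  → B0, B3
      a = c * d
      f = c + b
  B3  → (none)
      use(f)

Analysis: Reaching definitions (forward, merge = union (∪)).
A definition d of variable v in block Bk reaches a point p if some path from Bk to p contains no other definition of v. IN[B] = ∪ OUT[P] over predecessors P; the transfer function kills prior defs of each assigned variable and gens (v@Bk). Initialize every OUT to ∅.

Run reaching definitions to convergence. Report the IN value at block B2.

Fixpoint table:
  B0:   IN={a@B2, b@B1, c@B1, d@B0, f@B2}   OUT={a@B2, b@B0, c@B1, d@B0, f@B2}
  B1:   IN={a@B2, b@B0, c@B1, d@B0, f@B2}   OUT={a@B2, b@B1, c@B1, d@B0, f@B2}
  B2:   IN={a@B2, b@B1, c@B1, d@B0, f@B2}   OUT={a@B2, b@B1, c@B1, d@B0, f@B2}
  B3:   IN={a@B2, b@B0, b@B1, c@B1, d@B0, f@B2}   OUT={a@B2, b@B0, b@B1, c@B1, d@B0, f@B2}

Merge at B2: IN[B2] = OUT[B1] = {a@B2, b@B1, c@B1, d@B0, f@B2}

Answer: {a@B2, b@B1, c@B1, d@B0, f@B2}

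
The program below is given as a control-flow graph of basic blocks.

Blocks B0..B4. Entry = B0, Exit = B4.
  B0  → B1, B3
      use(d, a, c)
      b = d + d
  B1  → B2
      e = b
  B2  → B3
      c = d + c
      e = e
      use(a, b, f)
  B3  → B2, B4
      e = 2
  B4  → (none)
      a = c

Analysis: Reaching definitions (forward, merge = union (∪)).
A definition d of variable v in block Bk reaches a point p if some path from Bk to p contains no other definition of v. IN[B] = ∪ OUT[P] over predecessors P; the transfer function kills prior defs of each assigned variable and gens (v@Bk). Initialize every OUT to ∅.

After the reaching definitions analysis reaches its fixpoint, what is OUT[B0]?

Answer: {b@B0}

Working:
Per-block solution:
  B0: | IN={} | OUT={b@B0}
  B1: | IN={b@B0} | OUT={b@B0, e@B1}
  B2: | IN={b@B0, c@B2, e@B1, e@B3} | OUT={b@B0, c@B2, e@B2}
  B3: | IN={b@B0, c@B2, e@B2} | OUT={b@B0, c@B2, e@B3}
  B4: | IN={b@B0, c@B2, e@B3} | OUT={a@B4, b@B0, c@B2, e@B3}

B0 is the boundary node: IN[B0] = {}
Applying B0's transfer function to that IN value gives OUT[B0] (row B0 above).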